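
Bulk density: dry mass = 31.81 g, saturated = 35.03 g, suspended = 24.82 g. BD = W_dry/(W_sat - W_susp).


BD = 31.81 / (35.03 - 24.82) = 31.81 / 10.21 = 3.116 g/cm^3

3.116


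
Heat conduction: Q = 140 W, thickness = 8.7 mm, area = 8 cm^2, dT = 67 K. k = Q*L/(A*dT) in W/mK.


k = 140*8.7/1000/(8/10000*67) = 22.72 W/mK

22.72


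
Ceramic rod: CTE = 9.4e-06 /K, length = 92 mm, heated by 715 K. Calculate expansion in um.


dL = 9.4e-06 * 92 * 715 * 1000 = 618.332 um

618.332


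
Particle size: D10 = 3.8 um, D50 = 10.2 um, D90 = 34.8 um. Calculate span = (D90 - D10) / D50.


Span = (34.8 - 3.8) / 10.2 = 31.0 / 10.2 = 3.039

3.039


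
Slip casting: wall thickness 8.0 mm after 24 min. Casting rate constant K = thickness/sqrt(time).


K = 8.0 / sqrt(24) = 8.0 / 4.899 = 1.633 mm/min^0.5

1.633


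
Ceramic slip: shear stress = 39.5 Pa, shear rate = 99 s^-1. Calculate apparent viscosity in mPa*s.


eta = tau/gamma * 1000 = 39.5/99 * 1000 = 399.0 mPa*s

399.0


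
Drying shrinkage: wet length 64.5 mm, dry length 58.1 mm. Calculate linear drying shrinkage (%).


DS = (64.5 - 58.1) / 64.5 * 100 = 9.92%

9.92


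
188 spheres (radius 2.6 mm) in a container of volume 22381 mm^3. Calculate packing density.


V_sphere = 4/3*pi*2.6^3 = 73.6222 mm^3
Total V = 188*73.6222 = 13840.9736 mm^3
PD = 13840.9736 / 22381 = 0.618

0.618


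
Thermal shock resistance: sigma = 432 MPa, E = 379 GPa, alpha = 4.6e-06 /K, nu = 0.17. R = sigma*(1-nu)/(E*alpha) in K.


R = 432*(1-0.17)/(379*1000*4.6e-06) = 206 K

206


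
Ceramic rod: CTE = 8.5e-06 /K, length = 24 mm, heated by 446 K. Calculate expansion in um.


dL = 8.5e-06 * 24 * 446 * 1000 = 90.984 um

90.984


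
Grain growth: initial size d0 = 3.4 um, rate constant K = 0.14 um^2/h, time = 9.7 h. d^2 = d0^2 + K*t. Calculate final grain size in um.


d^2 = 3.4^2 + 0.14*9.7 = 12.918
d = sqrt(12.918) = 3.59 um

3.59


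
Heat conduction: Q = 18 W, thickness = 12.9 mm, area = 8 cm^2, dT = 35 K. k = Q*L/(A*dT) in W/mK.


k = 18*12.9/1000/(8/10000*35) = 8.29 W/mK

8.29


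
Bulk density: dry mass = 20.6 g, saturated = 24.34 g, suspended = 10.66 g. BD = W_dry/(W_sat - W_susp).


BD = 20.6 / (24.34 - 10.66) = 20.6 / 13.68 = 1.506 g/cm^3

1.506


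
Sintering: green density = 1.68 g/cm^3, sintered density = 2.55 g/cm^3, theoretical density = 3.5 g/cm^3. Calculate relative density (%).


Relative = 2.55 / 3.5 * 100 = 72.9%

72.9


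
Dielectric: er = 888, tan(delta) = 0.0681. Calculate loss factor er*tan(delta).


Loss = 888 * 0.0681 = 60.473

60.473


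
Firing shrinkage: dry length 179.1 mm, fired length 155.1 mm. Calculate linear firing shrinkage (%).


FS = (179.1 - 155.1) / 179.1 * 100 = 13.4%

13.4


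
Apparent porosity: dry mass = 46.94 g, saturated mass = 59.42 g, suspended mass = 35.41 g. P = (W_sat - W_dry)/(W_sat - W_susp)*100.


P = (59.42 - 46.94) / (59.42 - 35.41) * 100 = 12.48 / 24.01 * 100 = 52.0%

52.0


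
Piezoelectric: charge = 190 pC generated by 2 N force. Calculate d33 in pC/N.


d33 = 190 / 2 = 95.0 pC/N

95.0


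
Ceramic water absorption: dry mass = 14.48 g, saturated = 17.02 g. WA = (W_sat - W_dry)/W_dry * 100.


WA = (17.02 - 14.48) / 14.48 * 100 = 17.54%

17.54


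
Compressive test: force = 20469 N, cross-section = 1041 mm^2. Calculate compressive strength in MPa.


CS = 20469 / 1041 = 19.7 MPa

19.7


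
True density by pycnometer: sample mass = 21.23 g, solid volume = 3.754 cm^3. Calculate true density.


TD = 21.23 / 3.754 = 5.655 g/cm^3

5.655


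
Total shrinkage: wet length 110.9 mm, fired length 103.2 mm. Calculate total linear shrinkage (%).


TS = (110.9 - 103.2) / 110.9 * 100 = 6.94%

6.94


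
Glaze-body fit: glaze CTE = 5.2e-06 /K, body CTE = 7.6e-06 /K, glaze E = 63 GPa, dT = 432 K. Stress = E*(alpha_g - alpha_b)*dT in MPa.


Stress = 63*1000*(5.2e-06 - 7.6e-06)*432 = -65.3 MPa

-65.3


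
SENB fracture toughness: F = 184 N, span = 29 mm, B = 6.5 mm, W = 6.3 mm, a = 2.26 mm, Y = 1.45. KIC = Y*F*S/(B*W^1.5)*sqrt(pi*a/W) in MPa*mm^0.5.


KIC = 1.45*184*29/(6.5*6.3^1.5)*sqrt(pi*2.26/6.3) = 79.91

79.91


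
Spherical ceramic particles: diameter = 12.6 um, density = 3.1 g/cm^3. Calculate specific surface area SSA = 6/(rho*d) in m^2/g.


SSA = 6 / (3.1 * 12.6) = 0.154 m^2/g

0.154


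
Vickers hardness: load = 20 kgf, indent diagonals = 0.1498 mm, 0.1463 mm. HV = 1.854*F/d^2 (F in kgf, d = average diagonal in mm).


d_avg = (0.1498+0.1463)/2 = 0.14805 mm
HV = 1.854*20/0.14805^2 = 1692

1692


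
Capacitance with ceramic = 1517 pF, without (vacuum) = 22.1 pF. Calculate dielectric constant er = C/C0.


er = 1517 / 22.1 = 68.64

68.64


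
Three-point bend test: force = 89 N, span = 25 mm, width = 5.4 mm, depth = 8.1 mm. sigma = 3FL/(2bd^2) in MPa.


sigma = 3*89*25/(2*5.4*8.1^2) = 9.4 MPa

9.4


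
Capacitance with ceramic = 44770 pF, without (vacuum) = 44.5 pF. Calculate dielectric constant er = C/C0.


er = 44770 / 44.5 = 1006.07

1006.07


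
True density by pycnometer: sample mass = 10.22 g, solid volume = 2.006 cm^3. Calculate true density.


TD = 10.22 / 2.006 = 5.095 g/cm^3

5.095


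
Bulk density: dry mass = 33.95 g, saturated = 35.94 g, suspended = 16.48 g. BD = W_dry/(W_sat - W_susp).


BD = 33.95 / (35.94 - 16.48) = 33.95 / 19.46 = 1.745 g/cm^3

1.745


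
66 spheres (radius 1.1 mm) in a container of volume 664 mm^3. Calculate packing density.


V_sphere = 4/3*pi*1.1^3 = 5.5753 mm^3
Total V = 66*5.5753 = 367.9698 mm^3
PD = 367.9698 / 664 = 0.554

0.554


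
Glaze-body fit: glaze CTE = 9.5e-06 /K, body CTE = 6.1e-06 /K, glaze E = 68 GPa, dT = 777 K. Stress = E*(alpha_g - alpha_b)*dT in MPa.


Stress = 68*1000*(9.5e-06 - 6.1e-06)*777 = 179.6 MPa

179.6


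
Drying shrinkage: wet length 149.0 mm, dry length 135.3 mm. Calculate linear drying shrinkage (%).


DS = (149.0 - 135.3) / 149.0 * 100 = 9.19%

9.19


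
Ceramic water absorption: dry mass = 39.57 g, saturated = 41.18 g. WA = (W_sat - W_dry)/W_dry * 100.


WA = (41.18 - 39.57) / 39.57 * 100 = 4.07%

4.07


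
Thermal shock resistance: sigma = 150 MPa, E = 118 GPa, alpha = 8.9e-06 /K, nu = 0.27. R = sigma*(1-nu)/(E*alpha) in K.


R = 150*(1-0.27)/(118*1000*8.9e-06) = 104 K

104


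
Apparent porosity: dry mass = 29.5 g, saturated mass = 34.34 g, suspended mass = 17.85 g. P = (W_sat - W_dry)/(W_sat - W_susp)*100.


P = (34.34 - 29.5) / (34.34 - 17.85) * 100 = 4.84 / 16.49 * 100 = 29.4%

29.4


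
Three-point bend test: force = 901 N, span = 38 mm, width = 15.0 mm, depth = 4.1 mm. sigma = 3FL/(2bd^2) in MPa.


sigma = 3*901*38/(2*15.0*4.1^2) = 203.7 MPa

203.7


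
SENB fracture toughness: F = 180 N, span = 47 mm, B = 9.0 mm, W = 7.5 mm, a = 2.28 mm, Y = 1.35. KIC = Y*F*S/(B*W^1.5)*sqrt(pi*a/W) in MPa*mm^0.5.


KIC = 1.35*180*47/(9.0*7.5^1.5)*sqrt(pi*2.28/7.5) = 60.38

60.38


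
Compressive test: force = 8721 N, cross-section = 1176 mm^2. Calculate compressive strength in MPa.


CS = 8721 / 1176 = 7.4 MPa

7.4


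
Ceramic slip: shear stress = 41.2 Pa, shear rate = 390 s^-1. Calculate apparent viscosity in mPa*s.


eta = tau/gamma * 1000 = 41.2/390 * 1000 = 105.6 mPa*s

105.6


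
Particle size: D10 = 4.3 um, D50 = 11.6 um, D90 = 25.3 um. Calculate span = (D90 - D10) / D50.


Span = (25.3 - 4.3) / 11.6 = 21.0 / 11.6 = 1.81

1.81


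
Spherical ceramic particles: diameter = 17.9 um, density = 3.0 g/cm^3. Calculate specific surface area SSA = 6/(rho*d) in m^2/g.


SSA = 6 / (3.0 * 17.9) = 0.112 m^2/g

0.112


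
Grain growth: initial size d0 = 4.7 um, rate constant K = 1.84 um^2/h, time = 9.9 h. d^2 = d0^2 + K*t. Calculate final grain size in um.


d^2 = 4.7^2 + 1.84*9.9 = 40.306
d = sqrt(40.306) = 6.35 um

6.35


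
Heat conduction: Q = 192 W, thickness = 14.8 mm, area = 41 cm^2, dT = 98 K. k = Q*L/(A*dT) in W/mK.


k = 192*14.8/1000/(41/10000*98) = 7.07 W/mK

7.07


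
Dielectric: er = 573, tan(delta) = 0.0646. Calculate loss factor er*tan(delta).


Loss = 573 * 0.0646 = 37.016

37.016


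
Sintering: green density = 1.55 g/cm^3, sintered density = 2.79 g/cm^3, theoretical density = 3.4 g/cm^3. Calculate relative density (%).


Relative = 2.79 / 3.4 * 100 = 82.1%

82.1


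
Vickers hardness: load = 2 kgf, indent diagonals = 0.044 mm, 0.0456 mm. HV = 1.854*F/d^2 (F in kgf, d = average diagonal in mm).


d_avg = (0.044+0.0456)/2 = 0.0448 mm
HV = 1.854*2/0.0448^2 = 1847

1847


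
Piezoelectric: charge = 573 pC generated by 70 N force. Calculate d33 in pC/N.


d33 = 573 / 70 = 8.2 pC/N

8.2


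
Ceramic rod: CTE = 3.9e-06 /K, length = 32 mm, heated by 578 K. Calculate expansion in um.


dL = 3.9e-06 * 32 * 578 * 1000 = 72.134 um

72.134


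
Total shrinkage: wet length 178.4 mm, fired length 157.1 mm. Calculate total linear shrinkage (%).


TS = (178.4 - 157.1) / 178.4 * 100 = 11.94%

11.94


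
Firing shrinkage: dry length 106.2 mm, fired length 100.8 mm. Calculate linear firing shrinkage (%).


FS = (106.2 - 100.8) / 106.2 * 100 = 5.08%

5.08


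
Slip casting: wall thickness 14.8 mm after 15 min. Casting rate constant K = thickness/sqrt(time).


K = 14.8 / sqrt(15) = 14.8 / 3.873 = 3.821 mm/min^0.5

3.821


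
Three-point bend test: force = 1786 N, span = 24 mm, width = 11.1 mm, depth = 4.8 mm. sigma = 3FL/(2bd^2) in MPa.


sigma = 3*1786*24/(2*11.1*4.8^2) = 251.4 MPa

251.4


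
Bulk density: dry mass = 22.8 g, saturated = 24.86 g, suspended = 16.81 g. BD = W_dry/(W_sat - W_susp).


BD = 22.8 / (24.86 - 16.81) = 22.8 / 8.05 = 2.832 g/cm^3

2.832


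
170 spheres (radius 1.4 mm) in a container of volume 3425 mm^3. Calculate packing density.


V_sphere = 4/3*pi*1.4^3 = 11.494 mm^3
Total V = 170*11.494 = 1953.98 mm^3
PD = 1953.98 / 3425 = 0.571

0.571


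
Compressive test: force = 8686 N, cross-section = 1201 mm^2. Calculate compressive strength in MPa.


CS = 8686 / 1201 = 7.2 MPa

7.2


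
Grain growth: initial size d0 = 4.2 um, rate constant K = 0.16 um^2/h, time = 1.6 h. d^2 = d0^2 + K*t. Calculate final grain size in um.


d^2 = 4.2^2 + 0.16*1.6 = 17.896
d = sqrt(17.896) = 4.23 um

4.23


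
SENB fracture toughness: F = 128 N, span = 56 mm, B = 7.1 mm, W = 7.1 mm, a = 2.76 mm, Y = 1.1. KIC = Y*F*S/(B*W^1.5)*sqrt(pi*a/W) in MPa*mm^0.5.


KIC = 1.1*128*56/(7.1*7.1^1.5)*sqrt(pi*2.76/7.1) = 64.87

64.87


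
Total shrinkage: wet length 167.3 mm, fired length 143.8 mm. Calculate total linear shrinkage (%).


TS = (167.3 - 143.8) / 167.3 * 100 = 14.05%

14.05


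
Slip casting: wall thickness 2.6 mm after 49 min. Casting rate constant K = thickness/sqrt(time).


K = 2.6 / sqrt(49) = 2.6 / 7.0 = 0.371 mm/min^0.5

0.371


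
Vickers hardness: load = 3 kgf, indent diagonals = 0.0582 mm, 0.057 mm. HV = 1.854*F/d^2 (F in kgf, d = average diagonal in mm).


d_avg = (0.0582+0.057)/2 = 0.0576 mm
HV = 1.854*3/0.0576^2 = 1676

1676


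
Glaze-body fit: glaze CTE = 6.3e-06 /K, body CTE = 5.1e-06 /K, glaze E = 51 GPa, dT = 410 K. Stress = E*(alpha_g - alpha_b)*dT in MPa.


Stress = 51*1000*(6.3e-06 - 5.1e-06)*410 = 25.1 MPa

25.1


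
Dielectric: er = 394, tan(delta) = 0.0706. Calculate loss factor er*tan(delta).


Loss = 394 * 0.0706 = 27.816

27.816


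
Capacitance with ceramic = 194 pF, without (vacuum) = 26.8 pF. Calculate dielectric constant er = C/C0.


er = 194 / 26.8 = 7.24

7.24


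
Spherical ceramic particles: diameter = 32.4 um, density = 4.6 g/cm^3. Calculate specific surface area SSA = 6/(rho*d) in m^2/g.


SSA = 6 / (4.6 * 32.4) = 0.04 m^2/g

0.04


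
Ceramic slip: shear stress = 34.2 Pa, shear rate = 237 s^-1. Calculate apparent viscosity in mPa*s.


eta = tau/gamma * 1000 = 34.2/237 * 1000 = 144.3 mPa*s

144.3


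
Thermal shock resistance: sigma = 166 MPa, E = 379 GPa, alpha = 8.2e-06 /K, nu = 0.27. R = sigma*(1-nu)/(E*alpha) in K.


R = 166*(1-0.27)/(379*1000*8.2e-06) = 39 K

39


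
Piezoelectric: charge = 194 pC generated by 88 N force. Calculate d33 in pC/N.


d33 = 194 / 88 = 2.2 pC/N

2.2


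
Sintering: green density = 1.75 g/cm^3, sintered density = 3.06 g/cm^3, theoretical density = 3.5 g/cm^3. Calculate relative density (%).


Relative = 3.06 / 3.5 * 100 = 87.4%

87.4


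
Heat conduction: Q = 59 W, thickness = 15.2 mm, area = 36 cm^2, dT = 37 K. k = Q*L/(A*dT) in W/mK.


k = 59*15.2/1000/(36/10000*37) = 6.73 W/mK

6.73


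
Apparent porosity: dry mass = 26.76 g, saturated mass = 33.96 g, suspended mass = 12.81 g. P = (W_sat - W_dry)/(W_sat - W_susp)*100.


P = (33.96 - 26.76) / (33.96 - 12.81) * 100 = 7.2 / 21.15 * 100 = 34.0%

34.0


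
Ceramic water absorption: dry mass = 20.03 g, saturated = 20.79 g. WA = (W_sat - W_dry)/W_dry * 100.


WA = (20.79 - 20.03) / 20.03 * 100 = 3.79%

3.79


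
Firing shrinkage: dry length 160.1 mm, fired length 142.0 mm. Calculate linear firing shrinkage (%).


FS = (160.1 - 142.0) / 160.1 * 100 = 11.31%

11.31


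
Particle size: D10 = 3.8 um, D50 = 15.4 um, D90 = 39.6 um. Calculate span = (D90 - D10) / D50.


Span = (39.6 - 3.8) / 15.4 = 35.8 / 15.4 = 2.325

2.325


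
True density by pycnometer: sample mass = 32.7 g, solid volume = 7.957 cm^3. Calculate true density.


TD = 32.7 / 7.957 = 4.11 g/cm^3

4.11


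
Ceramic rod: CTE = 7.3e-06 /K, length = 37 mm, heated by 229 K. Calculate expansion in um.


dL = 7.3e-06 * 37 * 229 * 1000 = 61.853 um

61.853


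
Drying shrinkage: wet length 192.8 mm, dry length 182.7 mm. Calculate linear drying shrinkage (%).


DS = (192.8 - 182.7) / 192.8 * 100 = 5.24%

5.24


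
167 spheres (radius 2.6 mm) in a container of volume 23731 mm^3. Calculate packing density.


V_sphere = 4/3*pi*2.6^3 = 73.6222 mm^3
Total V = 167*73.6222 = 12294.9074 mm^3
PD = 12294.9074 / 23731 = 0.518

0.518


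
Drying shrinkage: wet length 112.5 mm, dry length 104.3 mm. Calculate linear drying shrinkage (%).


DS = (112.5 - 104.3) / 112.5 * 100 = 7.29%

7.29


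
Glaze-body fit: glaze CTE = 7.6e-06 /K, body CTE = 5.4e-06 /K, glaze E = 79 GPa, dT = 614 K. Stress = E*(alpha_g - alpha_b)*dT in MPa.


Stress = 79*1000*(7.6e-06 - 5.4e-06)*614 = 106.7 MPa

106.7


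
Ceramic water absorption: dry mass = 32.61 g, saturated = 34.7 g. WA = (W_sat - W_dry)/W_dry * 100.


WA = (34.7 - 32.61) / 32.61 * 100 = 6.41%

6.41


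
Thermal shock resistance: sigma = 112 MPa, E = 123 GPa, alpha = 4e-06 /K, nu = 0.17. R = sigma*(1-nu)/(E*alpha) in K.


R = 112*(1-0.17)/(123*1000*4e-06) = 189 K

189


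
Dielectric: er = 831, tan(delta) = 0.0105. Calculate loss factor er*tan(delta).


Loss = 831 * 0.0105 = 8.726

8.726


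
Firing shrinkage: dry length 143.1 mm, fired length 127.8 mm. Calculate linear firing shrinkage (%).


FS = (143.1 - 127.8) / 143.1 * 100 = 10.69%

10.69


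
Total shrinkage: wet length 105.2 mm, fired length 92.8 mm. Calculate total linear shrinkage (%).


TS = (105.2 - 92.8) / 105.2 * 100 = 11.79%

11.79


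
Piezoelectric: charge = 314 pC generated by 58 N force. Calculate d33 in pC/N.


d33 = 314 / 58 = 5.4 pC/N

5.4


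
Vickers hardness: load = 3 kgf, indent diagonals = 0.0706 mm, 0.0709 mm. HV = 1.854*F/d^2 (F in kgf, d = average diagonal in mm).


d_avg = (0.0706+0.0709)/2 = 0.07075 mm
HV = 1.854*3/0.07075^2 = 1111

1111


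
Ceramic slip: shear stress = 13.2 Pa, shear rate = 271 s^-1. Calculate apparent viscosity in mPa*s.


eta = tau/gamma * 1000 = 13.2/271 * 1000 = 48.7 mPa*s

48.7


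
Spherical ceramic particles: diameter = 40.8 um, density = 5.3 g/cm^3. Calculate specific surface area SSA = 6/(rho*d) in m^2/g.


SSA = 6 / (5.3 * 40.8) = 0.028 m^2/g

0.028


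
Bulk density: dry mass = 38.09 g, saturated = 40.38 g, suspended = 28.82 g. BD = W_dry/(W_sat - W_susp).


BD = 38.09 / (40.38 - 28.82) = 38.09 / 11.56 = 3.295 g/cm^3

3.295


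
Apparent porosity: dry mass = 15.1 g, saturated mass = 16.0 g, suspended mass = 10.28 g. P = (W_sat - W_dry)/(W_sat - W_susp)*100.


P = (16.0 - 15.1) / (16.0 - 10.28) * 100 = 0.9 / 5.72 * 100 = 15.7%

15.7


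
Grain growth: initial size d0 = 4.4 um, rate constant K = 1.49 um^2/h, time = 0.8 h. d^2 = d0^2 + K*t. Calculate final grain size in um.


d^2 = 4.4^2 + 1.49*0.8 = 20.552
d = sqrt(20.552) = 4.53 um

4.53


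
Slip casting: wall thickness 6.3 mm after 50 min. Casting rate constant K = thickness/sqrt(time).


K = 6.3 / sqrt(50) = 6.3 / 7.0711 = 0.891 mm/min^0.5

0.891


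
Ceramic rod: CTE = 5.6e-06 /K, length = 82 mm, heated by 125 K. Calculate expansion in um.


dL = 5.6e-06 * 82 * 125 * 1000 = 57.4 um

57.4


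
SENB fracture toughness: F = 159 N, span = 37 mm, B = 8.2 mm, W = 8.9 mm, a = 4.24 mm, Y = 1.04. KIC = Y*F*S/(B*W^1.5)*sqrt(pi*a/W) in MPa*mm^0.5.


KIC = 1.04*159*37/(8.2*8.9^1.5)*sqrt(pi*4.24/8.9) = 34.38

34.38


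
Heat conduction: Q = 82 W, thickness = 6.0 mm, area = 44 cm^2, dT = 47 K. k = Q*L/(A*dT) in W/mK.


k = 82*6.0/1000/(44/10000*47) = 2.38 W/mK

2.38


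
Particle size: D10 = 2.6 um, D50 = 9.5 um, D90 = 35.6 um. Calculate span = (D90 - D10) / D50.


Span = (35.6 - 2.6) / 9.5 = 33.0 / 9.5 = 3.474

3.474


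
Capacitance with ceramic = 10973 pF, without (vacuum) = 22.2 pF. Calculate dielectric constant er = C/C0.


er = 10973 / 22.2 = 494.28

494.28


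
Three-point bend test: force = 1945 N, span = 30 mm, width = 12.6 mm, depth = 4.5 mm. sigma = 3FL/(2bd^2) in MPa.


sigma = 3*1945*30/(2*12.6*4.5^2) = 343.0 MPa

343.0


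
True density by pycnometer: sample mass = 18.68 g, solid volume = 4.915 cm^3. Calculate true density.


TD = 18.68 / 4.915 = 3.801 g/cm^3

3.801


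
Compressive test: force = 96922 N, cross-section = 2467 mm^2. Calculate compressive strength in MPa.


CS = 96922 / 2467 = 39.3 MPa

39.3


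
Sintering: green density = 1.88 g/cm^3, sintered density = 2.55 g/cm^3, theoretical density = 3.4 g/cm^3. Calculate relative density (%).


Relative = 2.55 / 3.4 * 100 = 75.0%

75.0


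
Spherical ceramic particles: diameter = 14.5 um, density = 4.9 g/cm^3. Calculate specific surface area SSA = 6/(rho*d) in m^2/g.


SSA = 6 / (4.9 * 14.5) = 0.084 m^2/g

0.084


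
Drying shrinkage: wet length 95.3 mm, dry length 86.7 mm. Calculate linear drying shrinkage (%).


DS = (95.3 - 86.7) / 95.3 * 100 = 9.02%

9.02


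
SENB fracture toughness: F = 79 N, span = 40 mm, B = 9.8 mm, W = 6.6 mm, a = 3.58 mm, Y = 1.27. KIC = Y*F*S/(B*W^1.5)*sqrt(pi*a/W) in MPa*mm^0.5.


KIC = 1.27*79*40/(9.8*6.6^1.5)*sqrt(pi*3.58/6.6) = 31.53

31.53


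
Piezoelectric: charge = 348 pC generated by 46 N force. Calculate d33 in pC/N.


d33 = 348 / 46 = 7.6 pC/N

7.6


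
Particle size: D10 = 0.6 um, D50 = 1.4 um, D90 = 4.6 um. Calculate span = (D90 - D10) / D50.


Span = (4.6 - 0.6) / 1.4 = 4.0 / 1.4 = 2.857

2.857


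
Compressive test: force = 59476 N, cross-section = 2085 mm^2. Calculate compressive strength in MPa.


CS = 59476 / 2085 = 28.5 MPa

28.5


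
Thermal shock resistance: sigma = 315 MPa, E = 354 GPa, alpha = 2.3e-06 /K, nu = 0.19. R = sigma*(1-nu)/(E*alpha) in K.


R = 315*(1-0.19)/(354*1000*2.3e-06) = 313 K

313


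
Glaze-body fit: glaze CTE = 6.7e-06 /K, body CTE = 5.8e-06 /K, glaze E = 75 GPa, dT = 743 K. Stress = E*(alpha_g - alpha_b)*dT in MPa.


Stress = 75*1000*(6.7e-06 - 5.8e-06)*743 = 50.2 MPa

50.2


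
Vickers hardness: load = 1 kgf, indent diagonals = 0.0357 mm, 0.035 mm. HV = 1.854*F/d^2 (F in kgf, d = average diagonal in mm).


d_avg = (0.0357+0.035)/2 = 0.03535 mm
HV = 1.854*1/0.03535^2 = 1484

1484


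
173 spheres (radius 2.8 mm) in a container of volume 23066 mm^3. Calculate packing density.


V_sphere = 4/3*pi*2.8^3 = 91.9523 mm^3
Total V = 173*91.9523 = 15907.7479 mm^3
PD = 15907.7479 / 23066 = 0.69

0.69


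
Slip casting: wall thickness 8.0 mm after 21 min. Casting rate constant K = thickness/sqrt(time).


K = 8.0 / sqrt(21) = 8.0 / 4.5826 = 1.746 mm/min^0.5

1.746


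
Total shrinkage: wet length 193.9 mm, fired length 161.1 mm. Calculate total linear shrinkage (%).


TS = (193.9 - 161.1) / 193.9 * 100 = 16.92%

16.92


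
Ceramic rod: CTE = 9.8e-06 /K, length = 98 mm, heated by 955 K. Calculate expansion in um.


dL = 9.8e-06 * 98 * 955 * 1000 = 917.182 um

917.182


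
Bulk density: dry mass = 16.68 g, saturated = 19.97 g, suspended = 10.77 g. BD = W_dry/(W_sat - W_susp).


BD = 16.68 / (19.97 - 10.77) = 16.68 / 9.2 = 1.813 g/cm^3

1.813


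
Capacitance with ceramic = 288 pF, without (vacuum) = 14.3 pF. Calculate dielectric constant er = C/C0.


er = 288 / 14.3 = 20.14

20.14


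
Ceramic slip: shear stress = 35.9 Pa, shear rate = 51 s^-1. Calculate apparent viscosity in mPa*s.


eta = tau/gamma * 1000 = 35.9/51 * 1000 = 703.9 mPa*s

703.9


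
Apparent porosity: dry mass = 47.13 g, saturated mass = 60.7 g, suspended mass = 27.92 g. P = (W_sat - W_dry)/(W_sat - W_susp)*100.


P = (60.7 - 47.13) / (60.7 - 27.92) * 100 = 13.57 / 32.78 * 100 = 41.4%

41.4


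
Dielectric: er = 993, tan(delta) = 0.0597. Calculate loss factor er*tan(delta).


Loss = 993 * 0.0597 = 59.282

59.282


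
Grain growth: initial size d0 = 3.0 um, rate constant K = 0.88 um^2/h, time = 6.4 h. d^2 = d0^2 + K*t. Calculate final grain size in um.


d^2 = 3.0^2 + 0.88*6.4 = 14.632
d = sqrt(14.632) = 3.83 um

3.83


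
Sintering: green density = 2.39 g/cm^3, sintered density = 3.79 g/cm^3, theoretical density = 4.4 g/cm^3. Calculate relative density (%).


Relative = 3.79 / 4.4 * 100 = 86.1%

86.1


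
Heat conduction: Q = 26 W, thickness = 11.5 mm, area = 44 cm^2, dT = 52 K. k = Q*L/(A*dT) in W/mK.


k = 26*11.5/1000/(44/10000*52) = 1.31 W/mK

1.31


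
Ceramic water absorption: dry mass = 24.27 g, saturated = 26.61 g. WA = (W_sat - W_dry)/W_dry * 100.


WA = (26.61 - 24.27) / 24.27 * 100 = 9.64%

9.64


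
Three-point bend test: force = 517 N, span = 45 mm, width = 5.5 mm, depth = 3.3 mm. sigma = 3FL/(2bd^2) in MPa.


sigma = 3*517*45/(2*5.5*3.3^2) = 582.6 MPa

582.6


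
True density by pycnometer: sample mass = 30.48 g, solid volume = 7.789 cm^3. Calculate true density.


TD = 30.48 / 7.789 = 3.913 g/cm^3

3.913


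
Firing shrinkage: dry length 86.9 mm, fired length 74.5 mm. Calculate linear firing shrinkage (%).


FS = (86.9 - 74.5) / 86.9 * 100 = 14.27%

14.27


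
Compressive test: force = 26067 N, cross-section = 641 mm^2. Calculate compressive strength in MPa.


CS = 26067 / 641 = 40.7 MPa

40.7


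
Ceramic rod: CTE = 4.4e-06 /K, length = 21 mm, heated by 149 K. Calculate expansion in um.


dL = 4.4e-06 * 21 * 149 * 1000 = 13.768 um

13.768


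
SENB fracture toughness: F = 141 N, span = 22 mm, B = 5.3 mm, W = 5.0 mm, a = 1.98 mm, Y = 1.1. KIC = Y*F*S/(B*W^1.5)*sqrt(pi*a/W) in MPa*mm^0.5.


KIC = 1.1*141*22/(5.3*5.0^1.5)*sqrt(pi*1.98/5.0) = 64.23

64.23


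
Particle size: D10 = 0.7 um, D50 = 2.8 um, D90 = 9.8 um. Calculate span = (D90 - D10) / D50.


Span = (9.8 - 0.7) / 2.8 = 9.1 / 2.8 = 3.25

3.25


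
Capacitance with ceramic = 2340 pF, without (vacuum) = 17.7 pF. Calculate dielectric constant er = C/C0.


er = 2340 / 17.7 = 132.2

132.2


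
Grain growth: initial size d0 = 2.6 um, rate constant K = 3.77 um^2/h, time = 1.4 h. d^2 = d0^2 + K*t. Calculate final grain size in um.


d^2 = 2.6^2 + 3.77*1.4 = 12.038
d = sqrt(12.038) = 3.47 um

3.47


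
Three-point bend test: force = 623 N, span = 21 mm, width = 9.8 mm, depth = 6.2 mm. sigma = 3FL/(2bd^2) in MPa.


sigma = 3*623*21/(2*9.8*6.2^2) = 52.1 MPa

52.1


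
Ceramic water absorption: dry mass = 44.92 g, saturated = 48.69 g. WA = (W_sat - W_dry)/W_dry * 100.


WA = (48.69 - 44.92) / 44.92 * 100 = 8.39%

8.39


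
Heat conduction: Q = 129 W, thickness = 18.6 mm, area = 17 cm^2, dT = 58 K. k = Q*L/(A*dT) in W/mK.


k = 129*18.6/1000/(17/10000*58) = 24.33 W/mK

24.33


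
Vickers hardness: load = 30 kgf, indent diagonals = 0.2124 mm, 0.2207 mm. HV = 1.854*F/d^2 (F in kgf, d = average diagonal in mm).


d_avg = (0.2124+0.2207)/2 = 0.21655 mm
HV = 1.854*30/0.21655^2 = 1186

1186


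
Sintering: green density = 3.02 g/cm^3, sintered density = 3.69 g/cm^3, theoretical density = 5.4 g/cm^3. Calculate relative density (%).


Relative = 3.69 / 5.4 * 100 = 68.3%

68.3


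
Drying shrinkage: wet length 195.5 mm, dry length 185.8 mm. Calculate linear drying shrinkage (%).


DS = (195.5 - 185.8) / 195.5 * 100 = 4.96%

4.96


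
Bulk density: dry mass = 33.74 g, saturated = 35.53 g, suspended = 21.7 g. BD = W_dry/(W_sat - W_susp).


BD = 33.74 / (35.53 - 21.7) = 33.74 / 13.83 = 2.44 g/cm^3

2.44


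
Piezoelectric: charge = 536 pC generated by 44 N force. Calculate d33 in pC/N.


d33 = 536 / 44 = 12.2 pC/N

12.2


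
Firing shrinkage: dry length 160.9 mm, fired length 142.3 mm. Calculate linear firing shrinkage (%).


FS = (160.9 - 142.3) / 160.9 * 100 = 11.56%

11.56


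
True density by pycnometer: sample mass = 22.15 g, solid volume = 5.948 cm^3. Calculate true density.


TD = 22.15 / 5.948 = 3.724 g/cm^3

3.724


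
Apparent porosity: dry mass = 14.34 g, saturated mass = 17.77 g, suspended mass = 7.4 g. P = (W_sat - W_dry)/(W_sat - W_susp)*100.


P = (17.77 - 14.34) / (17.77 - 7.4) * 100 = 3.43 / 10.37 * 100 = 33.1%

33.1


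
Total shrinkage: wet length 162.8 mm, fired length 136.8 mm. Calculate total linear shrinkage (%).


TS = (162.8 - 136.8) / 162.8 * 100 = 15.97%

15.97


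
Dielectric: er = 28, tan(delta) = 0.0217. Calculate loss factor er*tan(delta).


Loss = 28 * 0.0217 = 0.608

0.608


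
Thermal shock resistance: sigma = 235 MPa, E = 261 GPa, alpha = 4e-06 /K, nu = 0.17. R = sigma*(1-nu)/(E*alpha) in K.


R = 235*(1-0.17)/(261*1000*4e-06) = 187 K

187


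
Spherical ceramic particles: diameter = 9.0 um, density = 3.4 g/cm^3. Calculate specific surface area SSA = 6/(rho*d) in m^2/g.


SSA = 6 / (3.4 * 9.0) = 0.196 m^2/g

0.196


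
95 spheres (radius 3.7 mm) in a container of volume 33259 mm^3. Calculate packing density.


V_sphere = 4/3*pi*3.7^3 = 212.1748 mm^3
Total V = 95*212.1748 = 20156.606 mm^3
PD = 20156.606 / 33259 = 0.606

0.606


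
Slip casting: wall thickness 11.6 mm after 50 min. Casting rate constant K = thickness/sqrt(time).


K = 11.6 / sqrt(50) = 11.6 / 7.0711 = 1.64 mm/min^0.5

1.64


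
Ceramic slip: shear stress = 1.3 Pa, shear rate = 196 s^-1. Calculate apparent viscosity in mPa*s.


eta = tau/gamma * 1000 = 1.3/196 * 1000 = 6.6 mPa*s

6.6


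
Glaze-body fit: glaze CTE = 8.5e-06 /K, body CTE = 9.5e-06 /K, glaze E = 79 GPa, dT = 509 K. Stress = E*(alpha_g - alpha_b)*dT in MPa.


Stress = 79*1000*(8.5e-06 - 9.5e-06)*509 = -40.2 MPa

-40.2


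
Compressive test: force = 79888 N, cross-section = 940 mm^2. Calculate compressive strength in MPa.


CS = 79888 / 940 = 85.0 MPa

85.0


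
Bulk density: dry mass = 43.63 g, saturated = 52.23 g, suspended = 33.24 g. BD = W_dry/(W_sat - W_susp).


BD = 43.63 / (52.23 - 33.24) = 43.63 / 18.99 = 2.298 g/cm^3

2.298


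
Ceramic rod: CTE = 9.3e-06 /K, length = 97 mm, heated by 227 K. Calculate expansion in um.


dL = 9.3e-06 * 97 * 227 * 1000 = 204.777 um

204.777


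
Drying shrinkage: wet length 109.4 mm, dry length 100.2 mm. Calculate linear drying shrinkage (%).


DS = (109.4 - 100.2) / 109.4 * 100 = 8.41%

8.41


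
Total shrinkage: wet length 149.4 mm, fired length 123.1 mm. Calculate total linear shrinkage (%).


TS = (149.4 - 123.1) / 149.4 * 100 = 17.6%

17.6


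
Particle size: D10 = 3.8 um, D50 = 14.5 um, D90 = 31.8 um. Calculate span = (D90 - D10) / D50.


Span = (31.8 - 3.8) / 14.5 = 28.0 / 14.5 = 1.931

1.931


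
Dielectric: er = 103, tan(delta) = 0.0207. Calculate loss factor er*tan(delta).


Loss = 103 * 0.0207 = 2.132

2.132


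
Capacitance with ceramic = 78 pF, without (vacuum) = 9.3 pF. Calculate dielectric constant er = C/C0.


er = 78 / 9.3 = 8.39

8.39


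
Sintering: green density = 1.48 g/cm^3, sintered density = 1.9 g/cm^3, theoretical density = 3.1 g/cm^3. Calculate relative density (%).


Relative = 1.9 / 3.1 * 100 = 61.3%

61.3


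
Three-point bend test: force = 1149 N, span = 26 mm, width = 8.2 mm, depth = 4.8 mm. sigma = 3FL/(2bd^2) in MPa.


sigma = 3*1149*26/(2*8.2*4.8^2) = 237.2 MPa

237.2


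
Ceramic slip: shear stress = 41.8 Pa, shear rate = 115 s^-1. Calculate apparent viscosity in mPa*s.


eta = tau/gamma * 1000 = 41.8/115 * 1000 = 363.5 mPa*s

363.5


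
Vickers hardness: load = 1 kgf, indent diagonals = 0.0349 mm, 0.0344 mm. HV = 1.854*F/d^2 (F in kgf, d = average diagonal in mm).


d_avg = (0.0349+0.0344)/2 = 0.03465 mm
HV = 1.854*1/0.03465^2 = 1544

1544


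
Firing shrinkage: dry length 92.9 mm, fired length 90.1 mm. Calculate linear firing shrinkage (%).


FS = (92.9 - 90.1) / 92.9 * 100 = 3.01%

3.01


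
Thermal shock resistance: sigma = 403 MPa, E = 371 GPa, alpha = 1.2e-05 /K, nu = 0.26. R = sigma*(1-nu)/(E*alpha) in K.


R = 403*(1-0.26)/(371*1000*1.2e-05) = 67 K

67


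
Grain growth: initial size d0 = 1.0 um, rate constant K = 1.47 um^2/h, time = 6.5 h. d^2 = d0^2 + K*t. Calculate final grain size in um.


d^2 = 1.0^2 + 1.47*6.5 = 10.555
d = sqrt(10.555) = 3.25 um

3.25


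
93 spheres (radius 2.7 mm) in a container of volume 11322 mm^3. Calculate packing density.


V_sphere = 4/3*pi*2.7^3 = 82.448 mm^3
Total V = 93*82.448 = 7667.664 mm^3
PD = 7667.664 / 11322 = 0.677

0.677


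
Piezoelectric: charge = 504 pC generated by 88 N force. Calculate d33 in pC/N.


d33 = 504 / 88 = 5.7 pC/N

5.7


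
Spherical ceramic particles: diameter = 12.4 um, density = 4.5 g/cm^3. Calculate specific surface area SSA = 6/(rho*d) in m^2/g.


SSA = 6 / (4.5 * 12.4) = 0.108 m^2/g

0.108


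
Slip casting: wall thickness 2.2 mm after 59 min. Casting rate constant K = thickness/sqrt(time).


K = 2.2 / sqrt(59) = 2.2 / 7.6811 = 0.286 mm/min^0.5

0.286


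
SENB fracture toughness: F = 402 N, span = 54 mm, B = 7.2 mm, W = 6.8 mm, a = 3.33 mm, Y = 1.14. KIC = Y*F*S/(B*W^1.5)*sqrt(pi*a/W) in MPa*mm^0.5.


KIC = 1.14*402*54/(7.2*6.8^1.5)*sqrt(pi*3.33/6.8) = 240.42

240.42


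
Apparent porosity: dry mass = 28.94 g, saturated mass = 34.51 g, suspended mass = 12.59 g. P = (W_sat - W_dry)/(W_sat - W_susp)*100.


P = (34.51 - 28.94) / (34.51 - 12.59) * 100 = 5.57 / 21.92 * 100 = 25.4%

25.4


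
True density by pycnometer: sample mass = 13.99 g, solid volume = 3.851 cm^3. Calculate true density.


TD = 13.99 / 3.851 = 3.633 g/cm^3

3.633


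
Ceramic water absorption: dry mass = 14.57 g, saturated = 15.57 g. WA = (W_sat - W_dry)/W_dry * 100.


WA = (15.57 - 14.57) / 14.57 * 100 = 6.86%

6.86


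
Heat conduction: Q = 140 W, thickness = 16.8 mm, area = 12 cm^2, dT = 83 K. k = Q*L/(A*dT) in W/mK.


k = 140*16.8/1000/(12/10000*83) = 23.61 W/mK

23.61


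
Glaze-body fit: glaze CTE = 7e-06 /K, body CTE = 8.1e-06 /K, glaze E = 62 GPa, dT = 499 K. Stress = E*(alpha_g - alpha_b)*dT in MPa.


Stress = 62*1000*(7e-06 - 8.1e-06)*499 = -34.0 MPa

-34.0


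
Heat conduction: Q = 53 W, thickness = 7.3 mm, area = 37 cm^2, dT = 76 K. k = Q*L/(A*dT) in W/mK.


k = 53*7.3/1000/(37/10000*76) = 1.38 W/mK

1.38


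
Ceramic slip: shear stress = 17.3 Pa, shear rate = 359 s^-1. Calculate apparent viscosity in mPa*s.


eta = tau/gamma * 1000 = 17.3/359 * 1000 = 48.2 mPa*s

48.2


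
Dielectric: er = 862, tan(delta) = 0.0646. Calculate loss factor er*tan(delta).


Loss = 862 * 0.0646 = 55.685

55.685


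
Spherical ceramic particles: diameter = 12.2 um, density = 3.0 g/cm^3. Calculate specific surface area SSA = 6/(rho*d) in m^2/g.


SSA = 6 / (3.0 * 12.2) = 0.164 m^2/g

0.164


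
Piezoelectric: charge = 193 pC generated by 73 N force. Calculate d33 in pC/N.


d33 = 193 / 73 = 2.6 pC/N

2.6


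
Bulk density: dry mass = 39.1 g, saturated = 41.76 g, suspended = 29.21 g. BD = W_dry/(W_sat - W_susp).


BD = 39.1 / (41.76 - 29.21) = 39.1 / 12.55 = 3.116 g/cm^3

3.116


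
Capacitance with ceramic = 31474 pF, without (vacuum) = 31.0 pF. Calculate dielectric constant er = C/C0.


er = 31474 / 31.0 = 1015.29

1015.29


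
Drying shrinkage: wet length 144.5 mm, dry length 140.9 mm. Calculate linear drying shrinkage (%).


DS = (144.5 - 140.9) / 144.5 * 100 = 2.49%

2.49


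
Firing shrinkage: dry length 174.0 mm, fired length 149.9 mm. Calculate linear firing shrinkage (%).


FS = (174.0 - 149.9) / 174.0 * 100 = 13.85%

13.85


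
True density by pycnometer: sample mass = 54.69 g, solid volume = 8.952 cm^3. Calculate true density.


TD = 54.69 / 8.952 = 6.109 g/cm^3

6.109


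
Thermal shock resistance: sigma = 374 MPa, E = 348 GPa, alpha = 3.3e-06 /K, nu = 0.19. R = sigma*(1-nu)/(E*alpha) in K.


R = 374*(1-0.19)/(348*1000*3.3e-06) = 264 K

264


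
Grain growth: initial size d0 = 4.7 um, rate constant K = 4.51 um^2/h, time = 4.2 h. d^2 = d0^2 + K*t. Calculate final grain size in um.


d^2 = 4.7^2 + 4.51*4.2 = 41.032
d = sqrt(41.032) = 6.41 um

6.41


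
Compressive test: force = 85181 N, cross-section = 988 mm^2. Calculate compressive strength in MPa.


CS = 85181 / 988 = 86.2 MPa

86.2


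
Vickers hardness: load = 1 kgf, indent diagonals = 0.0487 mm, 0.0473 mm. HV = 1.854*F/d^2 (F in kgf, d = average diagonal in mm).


d_avg = (0.0487+0.0473)/2 = 0.048 mm
HV = 1.854*1/0.048^2 = 805

805


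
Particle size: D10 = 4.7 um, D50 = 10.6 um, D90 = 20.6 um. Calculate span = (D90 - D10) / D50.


Span = (20.6 - 4.7) / 10.6 = 15.9 / 10.6 = 1.5

1.5


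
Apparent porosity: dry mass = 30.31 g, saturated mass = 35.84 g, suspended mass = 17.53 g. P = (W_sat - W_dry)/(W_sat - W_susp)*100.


P = (35.84 - 30.31) / (35.84 - 17.53) * 100 = 5.53 / 18.31 * 100 = 30.2%

30.2


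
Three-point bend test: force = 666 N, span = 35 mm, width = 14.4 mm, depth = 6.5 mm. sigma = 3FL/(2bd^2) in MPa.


sigma = 3*666*35/(2*14.4*6.5^2) = 57.5 MPa

57.5


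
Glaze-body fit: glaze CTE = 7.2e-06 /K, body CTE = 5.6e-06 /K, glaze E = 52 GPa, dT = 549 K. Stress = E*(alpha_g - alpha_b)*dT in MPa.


Stress = 52*1000*(7.2e-06 - 5.6e-06)*549 = 45.7 MPa

45.7


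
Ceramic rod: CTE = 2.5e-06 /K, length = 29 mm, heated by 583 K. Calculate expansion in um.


dL = 2.5e-06 * 29 * 583 * 1000 = 42.268 um

42.268


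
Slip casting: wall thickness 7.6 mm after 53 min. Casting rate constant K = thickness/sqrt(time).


K = 7.6 / sqrt(53) = 7.6 / 7.2801 = 1.044 mm/min^0.5

1.044


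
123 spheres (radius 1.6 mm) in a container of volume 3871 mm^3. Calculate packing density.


V_sphere = 4/3*pi*1.6^3 = 17.1573 mm^3
Total V = 123*17.1573 = 2110.3479 mm^3
PD = 2110.3479 / 3871 = 0.545

0.545


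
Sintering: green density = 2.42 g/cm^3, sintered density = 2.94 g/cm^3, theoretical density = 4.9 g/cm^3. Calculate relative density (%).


Relative = 2.94 / 4.9 * 100 = 60.0%

60.0


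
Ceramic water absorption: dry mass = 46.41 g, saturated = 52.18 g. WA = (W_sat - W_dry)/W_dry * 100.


WA = (52.18 - 46.41) / 46.41 * 100 = 12.43%

12.43


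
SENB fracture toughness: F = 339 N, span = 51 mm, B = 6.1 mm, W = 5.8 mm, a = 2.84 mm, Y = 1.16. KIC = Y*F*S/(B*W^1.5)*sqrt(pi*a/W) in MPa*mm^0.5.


KIC = 1.16*339*51/(6.1*5.8^1.5)*sqrt(pi*2.84/5.8) = 291.93

291.93


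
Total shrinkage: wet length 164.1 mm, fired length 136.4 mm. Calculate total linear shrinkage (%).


TS = (164.1 - 136.4) / 164.1 * 100 = 16.88%

16.88


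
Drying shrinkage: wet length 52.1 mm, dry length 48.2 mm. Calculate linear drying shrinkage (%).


DS = (52.1 - 48.2) / 52.1 * 100 = 7.49%

7.49


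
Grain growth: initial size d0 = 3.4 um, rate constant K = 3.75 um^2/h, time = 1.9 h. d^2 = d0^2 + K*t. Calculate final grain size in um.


d^2 = 3.4^2 + 3.75*1.9 = 18.685
d = sqrt(18.685) = 4.32 um

4.32


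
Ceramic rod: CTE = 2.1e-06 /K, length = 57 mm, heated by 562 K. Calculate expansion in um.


dL = 2.1e-06 * 57 * 562 * 1000 = 67.271 um

67.271


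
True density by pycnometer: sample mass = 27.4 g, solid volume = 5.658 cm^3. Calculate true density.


TD = 27.4 / 5.658 = 4.843 g/cm^3

4.843


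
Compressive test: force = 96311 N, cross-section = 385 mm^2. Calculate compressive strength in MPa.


CS = 96311 / 385 = 250.2 MPa

250.2


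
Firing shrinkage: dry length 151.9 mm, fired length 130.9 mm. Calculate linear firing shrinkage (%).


FS = (151.9 - 130.9) / 151.9 * 100 = 13.82%

13.82


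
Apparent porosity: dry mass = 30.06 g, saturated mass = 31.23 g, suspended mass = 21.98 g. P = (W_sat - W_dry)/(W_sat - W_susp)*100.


P = (31.23 - 30.06) / (31.23 - 21.98) * 100 = 1.17 / 9.25 * 100 = 12.6%

12.6


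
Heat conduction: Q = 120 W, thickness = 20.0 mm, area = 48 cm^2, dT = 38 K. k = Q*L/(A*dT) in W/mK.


k = 120*20.0/1000/(48/10000*38) = 13.16 W/mK

13.16


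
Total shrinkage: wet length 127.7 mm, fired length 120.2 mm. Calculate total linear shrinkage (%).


TS = (127.7 - 120.2) / 127.7 * 100 = 5.87%

5.87


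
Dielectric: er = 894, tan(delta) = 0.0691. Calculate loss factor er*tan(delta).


Loss = 894 * 0.0691 = 61.775

61.775


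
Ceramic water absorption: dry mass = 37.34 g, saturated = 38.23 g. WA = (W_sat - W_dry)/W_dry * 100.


WA = (38.23 - 37.34) / 37.34 * 100 = 2.38%

2.38


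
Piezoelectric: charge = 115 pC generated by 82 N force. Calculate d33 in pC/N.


d33 = 115 / 82 = 1.4 pC/N

1.4


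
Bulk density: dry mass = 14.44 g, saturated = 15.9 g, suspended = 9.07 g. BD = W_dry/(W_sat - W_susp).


BD = 14.44 / (15.9 - 9.07) = 14.44 / 6.83 = 2.114 g/cm^3

2.114


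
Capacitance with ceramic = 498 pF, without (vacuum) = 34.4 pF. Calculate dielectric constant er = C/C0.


er = 498 / 34.4 = 14.48

14.48


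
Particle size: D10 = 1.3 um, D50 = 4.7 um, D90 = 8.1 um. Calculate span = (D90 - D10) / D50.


Span = (8.1 - 1.3) / 4.7 = 6.8 / 4.7 = 1.447

1.447


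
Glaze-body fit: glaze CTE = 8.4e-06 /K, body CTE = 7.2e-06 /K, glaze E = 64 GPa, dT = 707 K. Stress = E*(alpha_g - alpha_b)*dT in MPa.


Stress = 64*1000*(8.4e-06 - 7.2e-06)*707 = 54.3 MPa

54.3


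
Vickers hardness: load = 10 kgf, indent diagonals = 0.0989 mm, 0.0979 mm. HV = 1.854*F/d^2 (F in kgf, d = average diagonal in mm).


d_avg = (0.0989+0.0979)/2 = 0.0984 mm
HV = 1.854*10/0.0984^2 = 1915

1915


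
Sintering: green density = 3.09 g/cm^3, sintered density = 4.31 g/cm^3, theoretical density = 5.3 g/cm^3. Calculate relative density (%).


Relative = 4.31 / 5.3 * 100 = 81.3%

81.3


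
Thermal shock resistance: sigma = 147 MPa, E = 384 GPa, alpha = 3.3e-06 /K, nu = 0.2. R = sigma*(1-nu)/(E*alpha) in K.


R = 147*(1-0.2)/(384*1000*3.3e-06) = 93 K

93


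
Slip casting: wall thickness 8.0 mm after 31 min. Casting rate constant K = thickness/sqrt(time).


K = 8.0 / sqrt(31) = 8.0 / 5.5678 = 1.437 mm/min^0.5

1.437


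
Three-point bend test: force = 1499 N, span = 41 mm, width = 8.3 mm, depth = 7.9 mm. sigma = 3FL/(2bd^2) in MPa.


sigma = 3*1499*41/(2*8.3*7.9^2) = 178.0 MPa

178.0


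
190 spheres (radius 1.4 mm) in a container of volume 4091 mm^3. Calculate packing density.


V_sphere = 4/3*pi*1.4^3 = 11.494 mm^3
Total V = 190*11.494 = 2183.86 mm^3
PD = 2183.86 / 4091 = 0.534

0.534
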